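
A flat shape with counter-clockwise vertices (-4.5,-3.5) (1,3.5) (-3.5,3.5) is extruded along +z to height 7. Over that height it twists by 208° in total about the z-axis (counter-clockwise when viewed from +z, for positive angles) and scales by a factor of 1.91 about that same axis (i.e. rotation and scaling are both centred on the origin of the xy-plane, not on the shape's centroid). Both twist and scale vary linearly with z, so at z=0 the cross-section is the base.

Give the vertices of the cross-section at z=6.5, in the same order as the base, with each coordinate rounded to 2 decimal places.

t = z/height = 6.5/7 = 0.928571
s = 1 + (scale-1)·z/height = 1 + (1.91-1)·6.5/7 = 1.845000
θ = twist·z/height = 208°·6.5/7 = 193.1429° = 3.370979 rad
cos θ = -0.973806, sin θ = -0.227380 (intermediates below are computed at full precision and shown rounded to 5 d.p.)
v1: (-4.5,-3.5) → rotate → (3.58630,4.43153) → ×s → (6.61672,8.17617) → (6.62,8.18)
v2: (1,3.5) → rotate → (-0.17798,-3.63570) → ×s → (-0.32837,-6.70787) → (-0.33,-6.71)
v3: (-3.5,3.5) → rotate → (4.20415,-2.61249) → ×s → (7.75666,-4.82005) → (7.76,-4.82)

Cross-section at z=6.5: (6.62,8.18) (-0.33,-6.71) (7.76,-4.82)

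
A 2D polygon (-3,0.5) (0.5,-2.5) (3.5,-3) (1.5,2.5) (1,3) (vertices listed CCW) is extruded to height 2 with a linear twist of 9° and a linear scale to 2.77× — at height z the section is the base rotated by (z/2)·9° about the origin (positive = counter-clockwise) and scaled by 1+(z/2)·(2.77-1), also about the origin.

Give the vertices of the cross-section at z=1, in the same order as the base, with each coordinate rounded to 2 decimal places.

t = z/height = 1/2 = 0.5
s = 1 + (scale-1)·z/height = 1 + (2.77-1)·1/2 = 1.885000
θ = twist·z/height = 9°·1/2 = 4.5000° = 0.078540 rad
cos θ = 0.996917, sin θ = 0.078459 (intermediates below are computed at full precision and shown rounded to 5 d.p.)
v1: (-3,0.5) → rotate → (-3.02998,0.26308) → ×s → (-5.71152,0.49591) → (-5.71,0.50)
v2: (0.5,-2.5) → rotate → (0.69461,-2.45306) → ×s → (1.30933,-4.62403) → (1.31,-4.62)
v3: (3.5,-3) → rotate → (3.72459,-2.71615) → ×s → (7.02085,-5.11993) → (7.02,-5.12)
v4: (1.5,2.5) → rotate → (1.29923,2.60998) → ×s → (2.44905,4.91982) → (2.45,4.92)
v5: (1,3) → rotate → (0.76154,3.06921) → ×s → (1.43550,5.78546) → (1.44,5.79)

Cross-section at z=1: (-5.71,0.50) (1.31,-4.62) (7.02,-5.12) (2.45,4.92) (1.44,5.79)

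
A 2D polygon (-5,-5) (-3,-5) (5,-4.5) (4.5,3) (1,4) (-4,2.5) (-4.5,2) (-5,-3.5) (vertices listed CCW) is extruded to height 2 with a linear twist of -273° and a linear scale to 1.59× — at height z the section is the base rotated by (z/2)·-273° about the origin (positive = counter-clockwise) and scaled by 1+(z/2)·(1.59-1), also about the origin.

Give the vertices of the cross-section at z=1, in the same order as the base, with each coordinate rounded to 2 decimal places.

t = z/height = 1/2 = 0.5
s = 1 + (scale-1)·z/height = 1 + (1.59-1)·1/2 = 1.295000
θ = twist·z/height = -273°·1/2 = -136.5000° = -2.382374 rad
cos θ = -0.725374, sin θ = -0.688355 (intermediates below are computed at full precision and shown rounded to 5 d.p.)
v1: (-5,-5) → rotate → (0.18510,7.06864) → ×s → (0.23970,9.15389) → (0.24,9.15)
v2: (-3,-5) → rotate → (-1.26565,5.69194) → ×s → (-1.63902,7.37106) → (-1.64,7.37)
v3: (5,-4.5) → rotate → (-6.72447,-0.17759) → ×s → (-8.70819,-0.22998) → (-8.71,-0.23)
v4: (4.5,3) → rotate → (-1.19912,-5.27372) → ×s → (-1.55286,-6.82947) → (-1.55,-6.83)
v5: (1,4) → rotate → (2.02804,-3.58985) → ×s → (2.62632,-4.64886) → (2.63,-4.65)
v6: (-4,2.5) → rotate → (4.62238,0.93998) → ×s → (5.98599,1.21728) → (5.99,1.22)
v7: (-4.5,2) → rotate → (4.64089,1.64685) → ×s → (6.00996,2.13267) → (6.01,2.13)
v8: (-5,-3.5) → rotate → (1.21763,5.98058) → ×s → (1.57683,7.74486) → (1.58,7.74)

Cross-section at z=1: (0.24,9.15) (-1.64,7.37) (-8.71,-0.23) (-1.55,-6.83) (2.63,-4.65) (5.99,1.22) (6.01,2.13) (1.58,7.74)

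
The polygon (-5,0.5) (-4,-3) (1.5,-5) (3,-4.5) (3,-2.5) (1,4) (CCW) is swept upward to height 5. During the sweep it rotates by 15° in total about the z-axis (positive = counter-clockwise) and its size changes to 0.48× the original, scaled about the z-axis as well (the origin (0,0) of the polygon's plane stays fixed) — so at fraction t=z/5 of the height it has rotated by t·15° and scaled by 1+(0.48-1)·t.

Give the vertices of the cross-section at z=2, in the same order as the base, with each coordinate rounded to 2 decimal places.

t = z/height = 2/5 = 0.4
s = 1 + (scale-1)·z/height = 1 + (0.48-1)·2/5 = 0.792000
θ = twist·z/height = 15°·2/5 = 6.0000° = 0.104720 rad
cos θ = 0.994522, sin θ = 0.104528 (intermediates below are computed at full precision and shown rounded to 5 d.p.)
v1: (-5,0.5) → rotate → (-5.02487,-0.02538) → ×s → (-3.97970,-0.02010) → (-3.98,-0.02)
v2: (-4,-3) → rotate → (-3.66450,-3.40168) → ×s → (-2.90229,-2.69413) → (-2.90,-2.69)
v3: (1.5,-5) → rotate → (2.01443,-4.81582) → ×s → (1.59542,-3.81413) → (1.60,-3.81)
v4: (3,-4.5) → rotate → (3.45394,-4.16176) → ×s → (2.73552,-3.29612) → (2.74,-3.30)
v5: (3,-2.5) → rotate → (3.24489,-2.17272) → ×s → (2.56995,-1.72079) → (2.57,-1.72)
v6: (1,4) → rotate → (0.57641,4.08262) → ×s → (0.45652,3.23343) → (0.46,3.23)

Cross-section at z=2: (-3.98,-0.02) (-2.90,-2.69) (1.60,-3.81) (2.74,-3.30) (2.57,-1.72) (0.46,3.23)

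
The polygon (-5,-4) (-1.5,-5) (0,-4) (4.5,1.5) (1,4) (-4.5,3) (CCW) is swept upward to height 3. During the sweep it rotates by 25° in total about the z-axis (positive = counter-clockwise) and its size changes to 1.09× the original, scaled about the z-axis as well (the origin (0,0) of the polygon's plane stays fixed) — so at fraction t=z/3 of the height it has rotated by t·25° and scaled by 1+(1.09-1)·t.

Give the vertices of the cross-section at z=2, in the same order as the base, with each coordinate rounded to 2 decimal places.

Cross-section at z=2: (-3.86,-5.58) (0.00,-5.53) (1.22,-4.06) (4.11,2.89) (-0.20,4.37) (-5.48,1.68)

t = z/height = 2/3 = 0.666667
s = 1 + (scale-1)·z/height = 1 + (1.09-1)·2/3 = 1.060000
θ = twist·z/height = 25°·2/3 = 16.6667° = 0.290888 rad
cos θ = 0.957990, sin θ = 0.286803 (intermediates below are computed at full precision and shown rounded to 5 d.p.)
v1: (-5,-4) → rotate → (-3.64273,-5.26597) → ×s → (-3.86130,-5.58193) → (-3.86,-5.58)
v2: (-1.5,-5) → rotate → (-0.00297,-5.22015) → ×s → (-0.00315,-5.53336) → (0.00,-5.53)
v3: (0,-4) → rotate → (1.14721,-3.83196) → ×s → (1.21605,-4.06188) → (1.22,-4.06)
v4: (4.5,1.5) → rotate → (3.88075,2.72760) → ×s → (4.11359,2.89125) → (4.11,2.89)
v5: (1,4) → rotate → (-0.18922,4.11876) → ×s → (-0.20058,4.36589) → (-0.20,4.37)
v6: (-4.5,3) → rotate → (-5.17136,1.58335) → ×s → (-5.48164,1.67836) → (-5.48,1.68)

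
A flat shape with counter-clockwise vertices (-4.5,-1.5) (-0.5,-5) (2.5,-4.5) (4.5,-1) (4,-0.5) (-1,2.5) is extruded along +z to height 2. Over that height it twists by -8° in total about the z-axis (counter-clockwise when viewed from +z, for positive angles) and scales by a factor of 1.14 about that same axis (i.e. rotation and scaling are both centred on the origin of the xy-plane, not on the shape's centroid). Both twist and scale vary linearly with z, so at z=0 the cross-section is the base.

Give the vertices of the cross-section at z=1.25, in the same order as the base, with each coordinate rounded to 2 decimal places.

Cross-section at z=1.25: (-5.02,-1.20) (-1.02,-5.37) (2.28,-5.11) (4.78,-1.51) (4.29,-0.92) (-0.85,2.80)

t = z/height = 1.25/2 = 0.625
s = 1 + (scale-1)·z/height = 1 + (1.14-1)·1.25/2 = 1.087500
θ = twist·z/height = -8°·1.25/2 = -5.0000° = -0.087266 rad
cos θ = 0.996195, sin θ = -0.087156 (intermediates below are computed at full precision and shown rounded to 5 d.p.)
v1: (-4.5,-1.5) → rotate → (-4.61361,-1.10209) → ×s → (-5.01730,-1.19852) → (-5.02,-1.20)
v2: (-0.5,-5) → rotate → (-0.93388,-4.93740) → ×s → (-1.01559,-5.36942) → (-1.02,-5.37)
v3: (2.5,-4.5) → rotate → (2.09829,-4.70077) → ×s → (2.28189,-5.11208) → (2.28,-5.11)
v4: (4.5,-1) → rotate → (4.39572,-1.38840) → ×s → (4.78035,-1.50988) → (4.78,-1.51)
v5: (4,-0.5) → rotate → (3.94120,-0.84672) → ×s → (4.28606,-0.92081) → (4.29,-0.92)
v6: (-1,2.5) → rotate → (-0.77831,2.57764) → ×s → (-0.84641,2.80319) → (-0.85,2.80)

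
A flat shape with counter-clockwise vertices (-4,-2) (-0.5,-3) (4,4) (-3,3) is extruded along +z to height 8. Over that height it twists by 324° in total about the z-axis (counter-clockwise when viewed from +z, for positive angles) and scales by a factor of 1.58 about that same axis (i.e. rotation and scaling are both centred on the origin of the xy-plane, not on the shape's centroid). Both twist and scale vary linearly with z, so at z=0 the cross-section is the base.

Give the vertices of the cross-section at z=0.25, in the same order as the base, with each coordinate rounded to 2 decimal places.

t = z/height = 0.25/8 = 0.03125
s = 1 + (scale-1)·z/height = 1 + (1.58-1)·0.25/8 = 1.018125
θ = twist·z/height = 324°·0.25/8 = 10.1250° = 0.176715 rad
cos θ = 0.984427, sin θ = 0.175796 (intermediates below are computed at full precision and shown rounded to 5 d.p.)
v1: (-4,-2) → rotate → (-3.58611,-2.67204) → ×s → (-3.65111,-2.72047) → (-3.65,-2.72)
v2: (-0.5,-3) → rotate → (0.03518,-3.04118) → ×s → (0.03581,-3.09630) → (0.04,-3.10)
v3: (4,4) → rotate → (3.23452,4.64089) → ×s → (3.29315,4.72501) → (3.29,4.73)
v4: (-3,3) → rotate → (-3.48067,2.42589) → ×s → (-3.54376,2.46986) → (-3.54,2.47)

Cross-section at z=0.25: (-3.65,-2.72) (0.04,-3.10) (3.29,4.73) (-3.54,2.47)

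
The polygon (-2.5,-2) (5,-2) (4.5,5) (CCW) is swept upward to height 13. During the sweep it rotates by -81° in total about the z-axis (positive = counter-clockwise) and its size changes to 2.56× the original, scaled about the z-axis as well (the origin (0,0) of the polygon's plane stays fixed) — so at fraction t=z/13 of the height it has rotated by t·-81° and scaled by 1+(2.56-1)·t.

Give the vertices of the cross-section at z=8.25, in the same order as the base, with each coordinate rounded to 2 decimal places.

t = z/height = 8.25/13 = 0.634615
s = 1 + (scale-1)·z/height = 1 + (2.56-1)·8.25/13 = 1.990000
θ = twist·z/height = -81°·8.25/13 = -51.4038° = -0.897166 rad
cos θ = 0.623827, sin θ = -0.781562 (intermediates below are computed at full precision and shown rounded to 5 d.p.)
v1: (-2.5,-2) → rotate → (-3.12269,0.70625) → ×s → (-6.21416,1.40544) → (-6.21,1.41)
v2: (5,-2) → rotate → (1.55601,-5.15547) → ×s → (3.09646,-10.25938) → (3.10,-10.26)
v3: (4.5,5) → rotate → (6.71503,-0.39789) → ×s → (13.36292,-0.79181) → (13.36,-0.79)

Cross-section at z=8.25: (-6.21,1.41) (3.10,-10.26) (13.36,-0.79)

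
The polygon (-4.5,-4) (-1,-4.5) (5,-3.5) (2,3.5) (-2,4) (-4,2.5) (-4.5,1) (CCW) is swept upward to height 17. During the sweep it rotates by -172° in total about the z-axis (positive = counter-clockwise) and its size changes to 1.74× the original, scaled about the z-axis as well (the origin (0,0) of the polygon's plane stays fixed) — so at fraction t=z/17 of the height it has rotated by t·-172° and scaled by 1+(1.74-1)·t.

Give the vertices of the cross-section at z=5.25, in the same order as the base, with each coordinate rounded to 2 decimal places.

t = z/height = 5.25/17 = 0.308824
s = 1 + (scale-1)·z/height = 1 + (1.74-1)·5.25/17 = 1.228529
θ = twist·z/height = -172°·5.25/17 = -53.1176° = -0.927078 rad
cos θ = 0.600174, sin θ = -0.799870 (intermediates below are computed at full precision and shown rounded to 5 d.p.)
v1: (-4.5,-4) → rotate → (-5.90026,1.19872) → ×s → (-7.24864,1.47266) → (-7.25,1.47)
v2: (-1,-4.5) → rotate → (-4.19959,-1.90091) → ×s → (-5.15932,-2.33533) → (-5.16,-2.34)
v3: (5,-3.5) → rotate → (0.20133,-6.09996) → ×s → (0.24733,-7.49398) → (0.25,-7.49)
v4: (2,3.5) → rotate → (3.99989,0.50087) → ×s → (4.91398,0.61533) → (4.91,0.62)
v5: (-2,4) → rotate → (1.99913,4.00043) → ×s → (2.45599,4.91465) → (2.46,4.91)
v6: (-4,2.5) → rotate → (-0.40102,4.69991) → ×s → (-0.49267,5.77398) → (-0.49,5.77)
v7: (-4.5,1) → rotate → (-1.90091,4.19959) → ×s → (-2.33533,5.15932) → (-2.34,5.16)

Cross-section at z=5.25: (-7.25,1.47) (-5.16,-2.34) (0.25,-7.49) (4.91,0.62) (2.46,4.91) (-0.49,5.77) (-2.34,5.16)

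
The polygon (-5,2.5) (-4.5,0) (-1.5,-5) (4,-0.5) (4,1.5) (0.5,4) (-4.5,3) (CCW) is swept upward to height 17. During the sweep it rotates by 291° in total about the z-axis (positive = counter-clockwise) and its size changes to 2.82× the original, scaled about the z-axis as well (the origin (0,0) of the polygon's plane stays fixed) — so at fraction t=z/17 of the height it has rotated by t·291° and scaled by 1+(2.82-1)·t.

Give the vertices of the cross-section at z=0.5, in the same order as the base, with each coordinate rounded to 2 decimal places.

Cross-section at z=0.5: (-5.60,1.82) (-4.69,-0.71) (-0.78,-5.44) (4.25,0.11) (3.93,2.19) (-0.11,4.25) (-5.16,2.42)

t = z/height = 0.5/17 = 0.0294118
s = 1 + (scale-1)·z/height = 1 + (2.82-1)·0.5/17 = 1.053529
θ = twist·z/height = 291°·0.5/17 = 8.5588° = 0.149380 rad
cos θ = 0.988864, sin θ = 0.148825 (intermediates below are computed at full precision and shown rounded to 5 d.p.)
v1: (-5,2.5) → rotate → (-5.31638,1.72804) → ×s → (-5.60096,1.82054) → (-5.60,1.82)
v2: (-4.5,0) → rotate → (-4.44989,-0.66971) → ×s → (-4.68809,-0.70556) → (-4.69,-0.71)
v3: (-1.5,-5) → rotate → (-0.73917,-5.16756) → ×s → (-0.77874,-5.44417) → (-0.78,-5.44)
v4: (4,-0.5) → rotate → (4.02987,0.10087) → ×s → (4.24558,0.10627) → (4.25,0.11)
v5: (4,1.5) → rotate → (3.73222,2.07859) → ×s → (3.93200,2.18986) → (3.93,2.19)
v6: (0.5,4) → rotate → (-0.10087,4.02987) → ×s → (-0.10627,4.24558) → (-0.11,4.25)
v7: (-4.5,3) → rotate → (-4.89636,2.29688) → ×s → (-5.15846,2.41983) → (-5.16,2.42)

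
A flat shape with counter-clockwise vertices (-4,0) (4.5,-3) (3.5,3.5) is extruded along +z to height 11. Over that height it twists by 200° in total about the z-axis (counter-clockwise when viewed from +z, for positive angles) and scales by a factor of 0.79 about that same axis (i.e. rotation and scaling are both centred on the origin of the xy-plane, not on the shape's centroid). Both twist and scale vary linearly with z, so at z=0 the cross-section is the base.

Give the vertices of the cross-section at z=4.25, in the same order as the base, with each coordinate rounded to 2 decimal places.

Cross-section at z=4.25: (-0.81,-3.59) (3.60,3.43) (-2.43,3.85)

t = z/height = 4.25/11 = 0.386364
s = 1 + (scale-1)·z/height = 1 + (0.79-1)·4.25/11 = 0.918864
θ = twist·z/height = 200°·4.25/11 = 77.2727° = 1.348664 rad
cos θ = 0.220311, sin θ = 0.975430 (intermediates below are computed at full precision and shown rounded to 5 d.p.)
v1: (-4,0) → rotate → (-0.88124,-3.90172) → ×s → (-0.80974,-3.58515) → (-0.81,-3.59)
v2: (4.5,-3) → rotate → (3.91769,3.72850) → ×s → (3.59982,3.42599) → (3.60,3.43)
v3: (3.5,3.5) → rotate → (-2.64292,4.18509) → ×s → (-2.42848,3.84553) → (-2.43,3.85)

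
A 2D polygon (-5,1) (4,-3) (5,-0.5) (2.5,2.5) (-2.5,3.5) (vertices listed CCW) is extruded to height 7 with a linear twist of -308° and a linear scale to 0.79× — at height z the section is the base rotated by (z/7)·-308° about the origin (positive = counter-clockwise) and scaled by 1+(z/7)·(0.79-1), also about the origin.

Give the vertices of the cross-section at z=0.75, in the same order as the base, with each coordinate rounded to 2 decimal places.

Cross-section at z=0.75: (-3.57,3.48) (1.68,-4.59) (3.83,-3.07) (3.38,0.72) (-0.19,4.20)

t = z/height = 0.75/7 = 0.107143
s = 1 + (scale-1)·z/height = 1 + (0.79-1)·0.75/7 = 0.977500
θ = twist·z/height = -308°·0.75/7 = -33.0000° = -0.575959 rad
cos θ = 0.838671, sin θ = -0.544639 (intermediates below are computed at full precision and shown rounded to 5 d.p.)
v1: (-5,1) → rotate → (-3.64871,3.56187) → ×s → (-3.56662,3.48172) → (-3.57,3.48)
v2: (4,-3) → rotate → (1.72077,-4.69457) → ×s → (1.68205,-4.58894) → (1.68,-4.59)
v3: (5,-0.5) → rotate → (3.92103,-3.14253) → ×s → (3.83281,-3.07182) → (3.83,-3.07)
v4: (2.5,2.5) → rotate → (3.45827,0.73508) → ×s → (3.38046,0.71854) → (3.38,0.72)
v5: (-2.5,3.5) → rotate → (-0.19044,4.29694) → ×s → (-0.18615,4.20026) → (-0.19,4.20)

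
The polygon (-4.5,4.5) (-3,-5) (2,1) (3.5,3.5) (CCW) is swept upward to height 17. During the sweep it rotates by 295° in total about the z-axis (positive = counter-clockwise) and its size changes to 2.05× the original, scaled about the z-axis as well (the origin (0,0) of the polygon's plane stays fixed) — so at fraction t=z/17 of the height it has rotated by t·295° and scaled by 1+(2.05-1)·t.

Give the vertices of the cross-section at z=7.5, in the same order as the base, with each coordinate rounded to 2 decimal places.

Cross-section at z=7.5: (-0.79,-9.28) (8.42,1.36) (-3.01,1.29) (-7.22,0.61)

t = z/height = 7.5/17 = 0.441176
s = 1 + (scale-1)·z/height = 1 + (2.05-1)·7.5/17 = 1.463235
θ = twist·z/height = 295°·7.5/17 = 130.1471° = 2.271495 rad
cos θ = -0.644752, sin θ = 0.764392 (intermediates below are computed at full precision and shown rounded to 5 d.p.)
v1: (-4.5,4.5) → rotate → (-0.53838,-6.34115) → ×s → (-0.78778,-9.27859) → (-0.79,-9.28)
v2: (-3,-5) → rotate → (5.75622,0.93058) → ×s → (8.42270,1.36166) → (8.42,1.36)
v3: (2,1) → rotate → (-2.05390,0.88403) → ×s → (-3.00533,1.29355) → (-3.01,1.29)
v4: (3.5,3.5) → rotate → (-4.93200,0.41874) → ×s → (-7.21668,0.61272) → (-7.22,0.61)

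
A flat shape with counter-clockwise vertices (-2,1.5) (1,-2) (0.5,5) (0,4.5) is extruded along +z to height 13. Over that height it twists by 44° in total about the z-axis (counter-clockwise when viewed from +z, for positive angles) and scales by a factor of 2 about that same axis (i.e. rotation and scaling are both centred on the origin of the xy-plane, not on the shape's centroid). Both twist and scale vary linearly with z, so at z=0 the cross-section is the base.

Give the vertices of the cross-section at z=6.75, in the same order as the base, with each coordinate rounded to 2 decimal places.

t = z/height = 6.75/13 = 0.519231
s = 1 + (scale-1)·z/height = 1 + (2-1)·6.75/13 = 1.519231
θ = twist·z/height = 44°·6.75/13 = 22.8462° = 0.398741 rad
cos θ = 0.921551, sin θ = 0.388258 (intermediates below are computed at full precision and shown rounded to 5 d.p.)
v1: (-2,1.5) → rotate → (-2.42549,0.60581) → ×s → (-3.68488,0.92037) → (-3.68,0.92)
v2: (1,-2) → rotate → (1.69807,-1.45484) → ×s → (2.57976,-2.21024) → (2.58,-2.21)
v3: (0.5,5) → rotate → (-1.48051,4.80188) → ×s → (-2.24924,7.29517) → (-2.25,7.30)
v4: (0,4.5) → rotate → (-1.74716,4.14698) → ×s → (-2.65434,6.30022) → (-2.65,6.30)

Cross-section at z=6.75: (-3.68,0.92) (2.58,-2.21) (-2.25,7.30) (-2.65,6.30)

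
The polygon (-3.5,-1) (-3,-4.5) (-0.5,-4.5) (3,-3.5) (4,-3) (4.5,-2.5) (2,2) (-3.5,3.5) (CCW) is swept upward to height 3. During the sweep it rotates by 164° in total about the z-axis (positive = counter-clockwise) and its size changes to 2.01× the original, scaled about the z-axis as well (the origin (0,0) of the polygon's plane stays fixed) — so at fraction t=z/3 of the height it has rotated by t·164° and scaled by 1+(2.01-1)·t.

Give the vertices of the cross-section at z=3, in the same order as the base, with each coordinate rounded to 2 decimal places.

t = z/height = 3/3 = 1
s = 1 + (scale-1)·z/height = 1 + (2.01-1)·3/3 = 2.010000
θ = twist·z/height = 164°·3/3 = 164.0000° = 2.862340 rad
cos θ = -0.961262, sin θ = 0.275637 (intermediates below are computed at full precision and shown rounded to 5 d.p.)
v1: (-3.5,-1) → rotate → (3.64005,-0.00347) → ×s → (7.31651,-0.00697) → (7.32,-0.01)
v2: (-3,-4.5) → rotate → (4.12415,3.49877) → ×s → (8.28955,7.03252) → (8.29,7.03)
v3: (-0.5,-4.5) → rotate → (1.72100,4.18786) → ×s → (3.45921,8.41760) → (3.46,8.42)
v4: (3,-3.5) → rotate → (-1.91905,4.19133) → ×s → (-3.85730,8.42457) → (-3.86,8.42)
v5: (4,-3) → rotate → (-3.01813,3.98633) → ×s → (-6.06645,8.01253) → (-6.07,8.01)
v6: (4.5,-2.5) → rotate → (-3.63658,3.64352) → ×s → (-7.30953,7.32348) → (-7.31,7.32)
v7: (2,2) → rotate → (-2.47380,-1.37125) → ×s → (-4.97233,-2.75621) → (-4.97,-2.76)
v8: (-3.5,3.5) → rotate → (2.39969,-4.32915) → ×s → (4.82337,-8.70158) → (4.82,-8.70)

Cross-section at z=3: (7.32,-0.01) (8.29,7.03) (3.46,8.42) (-3.86,8.42) (-6.07,8.01) (-7.31,7.32) (-4.97,-2.76) (4.82,-8.70)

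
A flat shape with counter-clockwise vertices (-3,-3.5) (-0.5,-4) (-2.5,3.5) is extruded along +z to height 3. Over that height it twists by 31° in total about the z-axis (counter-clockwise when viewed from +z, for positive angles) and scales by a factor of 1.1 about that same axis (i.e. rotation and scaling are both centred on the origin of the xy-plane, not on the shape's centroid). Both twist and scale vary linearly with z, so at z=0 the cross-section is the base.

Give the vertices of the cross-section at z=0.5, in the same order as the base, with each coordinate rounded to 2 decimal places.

t = z/height = 0.5/3 = 0.166667
s = 1 + (scale-1)·z/height = 1 + (1.1-1)·0.5/3 = 1.016667
θ = twist·z/height = 31°·0.5/3 = 5.1667° = 0.090175 rad
cos θ = 0.995937, sin θ = 0.090053 (intermediates below are computed at full precision and shown rounded to 5 d.p.)
v1: (-3,-3.5) → rotate → (-2.67262,-3.75594) → ×s → (-2.71717,-3.81854) → (-2.72,-3.82)
v2: (-0.5,-4) → rotate → (-0.13776,-4.02877) → ×s → (-0.14005,-4.09592) → (-0.14,-4.10)
v3: (-2.5,3.5) → rotate → (-2.80503,3.26065) → ×s → (-2.85178,3.31499) → (-2.85,3.31)

Cross-section at z=0.5: (-2.72,-3.82) (-0.14,-4.10) (-2.85,3.31)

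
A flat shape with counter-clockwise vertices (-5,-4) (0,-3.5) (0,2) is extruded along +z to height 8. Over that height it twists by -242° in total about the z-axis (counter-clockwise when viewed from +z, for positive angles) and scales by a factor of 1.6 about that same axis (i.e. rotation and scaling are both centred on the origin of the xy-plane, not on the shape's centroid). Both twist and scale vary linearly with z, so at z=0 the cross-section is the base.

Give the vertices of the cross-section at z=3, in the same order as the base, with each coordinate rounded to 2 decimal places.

t = z/height = 3/8 = 0.375
s = 1 + (scale-1)·z/height = 1 + (1.6-1)·3/8 = 1.225000
θ = twist·z/height = -242°·3/8 = -90.7500° = -1.583886 rad
cos θ = -0.013090, sin θ = -0.999914 (intermediates below are computed at full precision and shown rounded to 5 d.p.)
v1: (-5,-4) → rotate → (-3.93421,5.05193) → ×s → (-4.81941,6.18861) → (-4.82,6.19)
v2: (0,-3.5) → rotate → (-3.49970,0.04581) → ×s → (-4.28713,0.05612) → (-4.29,0.06)
v3: (0,2) → rotate → (1.99983,-0.02618) → ×s → (2.44979,-0.03207) → (2.45,-0.03)

Cross-section at z=3: (-4.82,6.19) (-4.29,0.06) (2.45,-0.03)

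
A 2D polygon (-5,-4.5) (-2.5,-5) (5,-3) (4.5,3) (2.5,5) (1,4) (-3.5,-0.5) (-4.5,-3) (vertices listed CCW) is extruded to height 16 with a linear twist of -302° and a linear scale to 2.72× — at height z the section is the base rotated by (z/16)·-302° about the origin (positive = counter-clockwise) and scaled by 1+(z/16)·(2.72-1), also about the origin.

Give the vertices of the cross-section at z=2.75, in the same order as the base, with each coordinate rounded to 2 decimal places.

Cross-section at z=2.75: (-8.59,1.50) (-7.10,-1.45) (0.94,-7.50) (6.66,-2.19) (7.10,1.45) (4.88,2.18) (-3.31,3.17) (-6.66,2.19)

t = z/height = 2.75/16 = 0.171875
s = 1 + (scale-1)·z/height = 1 + (2.72-1)·2.75/16 = 1.295625
θ = twist·z/height = -302°·2.75/16 = -51.9063° = -0.905935 rad
cos θ = 0.616950, sin θ = -0.787002 (intermediates below are computed at full precision and shown rounded to 5 d.p.)
v1: (-5,-4.5) → rotate → (-6.62626,1.15874) → ×s → (-8.58515,1.50129) → (-8.59,1.50)
v2: (-2.5,-5) → rotate → (-5.47739,-1.11724) → ×s → (-7.09664,-1.44753) → (-7.10,-1.45)
v3: (5,-3) → rotate → (0.72374,-5.78586) → ×s → (0.93770,-7.49631) → (0.94,-7.50)
v4: (4.5,3) → rotate → (5.13728,-1.69066) → ×s → (6.65599,-2.19046) → (6.66,-2.19)
v5: (2.5,5) → rotate → (5.47739,1.11724) → ×s → (7.09664,1.44753) → (7.10,1.45)
v6: (1,4) → rotate → (3.76496,1.68080) → ×s → (4.87798,2.17768) → (4.88,2.18)
v7: (-3.5,-0.5) → rotate → (-2.55283,2.44603) → ×s → (-3.30751,3.16914) → (-3.31,3.17)
v8: (-4.5,-3) → rotate → (-5.13728,1.69066) → ×s → (-6.65599,2.19046) → (-6.66,2.19)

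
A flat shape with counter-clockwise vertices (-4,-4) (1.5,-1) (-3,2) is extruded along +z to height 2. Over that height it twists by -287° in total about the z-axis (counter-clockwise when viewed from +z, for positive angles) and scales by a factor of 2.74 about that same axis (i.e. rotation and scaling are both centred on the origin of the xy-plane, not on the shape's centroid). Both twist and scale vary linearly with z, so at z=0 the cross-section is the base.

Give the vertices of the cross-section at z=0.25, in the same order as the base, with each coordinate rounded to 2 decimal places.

Cross-section at z=0.25: (-6.80,-1.09) (0.77,-2.06) (-1.53,4.11)

t = z/height = 0.25/2 = 0.125
s = 1 + (scale-1)·z/height = 1 + (2.74-1)·0.25/2 = 1.217500
θ = twist·z/height = -287°·0.25/2 = -35.8750° = -0.626137 rad
cos θ = 0.810297, sin θ = -0.586019 (intermediates below are computed at full precision and shown rounded to 5 d.p.)
v1: (-4,-4) → rotate → (-5.58527,-0.89711) → ×s → (-6.80006,-1.09224) → (-6.80,-1.09)
v2: (1.5,-1) → rotate → (0.62943,-1.68933) → ×s → (0.76633,-2.05675) → (0.77,-2.06)
v3: (-3,2) → rotate → (-1.25885,3.37865) → ×s → (-1.53266,4.11351) → (-1.53,4.11)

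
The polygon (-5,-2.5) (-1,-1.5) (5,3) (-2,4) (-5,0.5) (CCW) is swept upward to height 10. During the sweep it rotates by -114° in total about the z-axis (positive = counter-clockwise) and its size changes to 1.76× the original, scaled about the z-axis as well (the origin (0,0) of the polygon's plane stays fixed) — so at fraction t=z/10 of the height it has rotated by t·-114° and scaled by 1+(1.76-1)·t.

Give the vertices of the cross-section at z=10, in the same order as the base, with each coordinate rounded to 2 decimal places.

Cross-section at z=10: (-0.44,9.83) (-1.70,2.68) (1.24,-10.19) (7.86,0.35) (4.38,7.68)

t = z/height = 10/10 = 1
s = 1 + (scale-1)·z/height = 1 + (1.76-1)·10/10 = 1.760000
θ = twist·z/height = -114°·10/10 = -114.0000° = -1.989675 rad
cos θ = -0.406737, sin θ = -0.913545 (intermediates below are computed at full precision and shown rounded to 5 d.p.)
v1: (-5,-2.5) → rotate → (-0.25018,5.58457) → ×s → (-0.44032,9.82884) → (-0.44,9.83)
v2: (-1,-1.5) → rotate → (-0.96358,1.52365) → ×s → (-1.69590,2.68162) → (-1.70,2.68)
v3: (5,3) → rotate → (0.70695,-5.78794) → ×s → (1.24424,-10.18677) → (1.24,-10.19)
v4: (-2,4) → rotate → (4.46766,0.20014) → ×s → (7.86307,0.35225) → (7.86,0.35)
v5: (-5,0.5) → rotate → (2.49046,4.36436) → ×s → (4.38320,7.68127) → (4.38,7.68)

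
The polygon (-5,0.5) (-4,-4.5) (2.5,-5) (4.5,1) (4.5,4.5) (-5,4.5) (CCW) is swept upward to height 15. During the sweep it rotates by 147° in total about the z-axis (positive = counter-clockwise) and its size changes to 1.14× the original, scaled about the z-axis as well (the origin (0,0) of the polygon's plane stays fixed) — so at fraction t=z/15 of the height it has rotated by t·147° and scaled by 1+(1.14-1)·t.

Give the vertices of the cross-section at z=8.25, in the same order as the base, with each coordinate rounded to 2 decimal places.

t = z/height = 8.25/15 = 0.55
s = 1 + (scale-1)·z/height = 1 + (1.14-1)·8.25/15 = 1.077000
θ = twist·z/height = 147°·8.25/15 = 80.8500° = 1.411099 rad
cos θ = 0.159020, sin θ = 0.987275 (intermediates below are computed at full precision and shown rounded to 5 d.p.)
v1: (-5,0.5) → rotate → (-1.28874,-4.85687) → ×s → (-1.38797,-5.23085) → (-1.39,-5.23)
v2: (-4,-4.5) → rotate → (3.80666,-4.66469) → ×s → (4.09977,-5.02387) → (4.10,-5.02)
v3: (2.5,-5) → rotate → (5.33393,1.67309) → ×s → (5.74464,1.80192) → (5.74,1.80)
v4: (4.5,1) → rotate → (-0.27169,4.60176) → ×s → (-0.29261,4.95609) → (-0.29,4.96)
v5: (4.5,4.5) → rotate → (-3.72715,5.15833) → ×s → (-4.01414,5.55552) → (-4.01,5.56)
v6: (-5,4.5) → rotate → (-5.23784,-4.22079) → ×s → (-5.64115,-4.54579) → (-5.64,-4.55)

Cross-section at z=8.25: (-1.39,-5.23) (4.10,-5.02) (5.74,1.80) (-0.29,4.96) (-4.01,5.56) (-5.64,-4.55)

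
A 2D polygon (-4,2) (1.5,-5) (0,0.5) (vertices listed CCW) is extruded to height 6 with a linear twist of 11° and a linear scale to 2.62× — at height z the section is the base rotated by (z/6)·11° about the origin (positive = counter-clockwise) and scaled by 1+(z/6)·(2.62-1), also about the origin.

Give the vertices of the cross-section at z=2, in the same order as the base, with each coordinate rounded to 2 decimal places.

t = z/height = 2/6 = 0.333333
s = 1 + (scale-1)·z/height = 1 + (2.62-1)·2/6 = 1.540000
θ = twist·z/height = 11°·2/6 = 3.6667° = 0.063995 rad
cos θ = 0.997953, sin θ = 0.063952 (intermediates below are computed at full precision and shown rounded to 5 d.p.)
v1: (-4,2) → rotate → (-4.11972,1.74010) → ×s → (-6.34436,2.67975) → (-6.34,2.68)
v2: (1.5,-5) → rotate → (1.81669,-4.89384) → ×s → (2.79770,-7.53651) → (2.80,-7.54)
v3: (0,0.5) → rotate → (-0.03198,0.49898) → ×s → (-0.04924,0.76842) → (-0.05,0.77)

Cross-section at z=2: (-6.34,2.68) (2.80,-7.54) (-0.05,0.77)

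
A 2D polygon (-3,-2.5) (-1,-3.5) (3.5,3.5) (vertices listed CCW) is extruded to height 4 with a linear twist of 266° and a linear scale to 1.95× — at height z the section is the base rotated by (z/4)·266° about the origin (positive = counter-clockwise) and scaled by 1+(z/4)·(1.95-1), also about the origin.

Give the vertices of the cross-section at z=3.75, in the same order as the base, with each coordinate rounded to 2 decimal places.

t = z/height = 3.75/4 = 0.9375
s = 1 + (scale-1)·z/height = 1 + (1.95-1)·3.75/4 = 1.890625
θ = twist·z/height = 266°·3.75/4 = 249.3750° = 4.352415 rad
cos θ = -0.352250, sin θ = -0.935906 (intermediates below are computed at full precision and shown rounded to 5 d.p.)
v1: (-3,-2.5) → rotate → (-1.28301,3.68834) → ×s → (-2.42570,6.97327) → (-2.43,6.97)
v2: (-1,-3.5) → rotate → (-2.92342,2.16878) → ×s → (-5.52709,4.10035) → (-5.53,4.10)
v3: (3.5,3.5) → rotate → (2.04280,-4.50855) → ×s → (3.86216,-8.52397) → (3.86,-8.52)

Cross-section at z=3.75: (-2.43,6.97) (-5.53,4.10) (3.86,-8.52)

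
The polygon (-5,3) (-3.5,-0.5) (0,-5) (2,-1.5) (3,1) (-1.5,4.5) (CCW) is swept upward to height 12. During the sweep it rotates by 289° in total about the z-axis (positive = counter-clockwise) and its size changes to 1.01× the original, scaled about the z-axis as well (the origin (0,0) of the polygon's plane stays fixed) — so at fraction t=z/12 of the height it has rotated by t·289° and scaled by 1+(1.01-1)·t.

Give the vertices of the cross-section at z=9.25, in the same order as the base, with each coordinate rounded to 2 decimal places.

t = z/height = 9.25/12 = 0.770833
s = 1 + (scale-1)·z/height = 1 + (1.01-1)·9.25/12 = 1.007708
θ = twist·z/height = 289°·9.25/12 = 222.7708° = 3.888085 rad
cos θ = -0.734076, sin θ = -0.679068 (intermediates below are computed at full precision and shown rounded to 5 d.p.)
v1: (-5,3) → rotate → (5.70758,1.19311) → ×s → (5.75158,1.20231) → (5.75,1.20)
v2: (-3.5,-0.5) → rotate → (2.22973,2.74377) → ×s → (2.24692,2.76492) → (2.25,2.76)
v3: (0,-5) → rotate → (-3.39534,3.67038) → ×s → (-3.42151,3.69867) → (-3.42,3.70)
v4: (2,-1.5) → rotate → (-2.48675,-0.25702) → ×s → (-2.50592,-0.25900) → (-2.51,-0.26)
v5: (3,1) → rotate → (-1.52316,-2.77128) → ×s → (-1.53490,-2.79264) → (-1.53,-2.79)
v6: (-1.5,4.5) → rotate → (4.15692,-2.28474) → ×s → (4.18896,-2.30235) → (4.19,-2.30)

Cross-section at z=9.25: (5.75,1.20) (2.25,2.76) (-3.42,3.70) (-2.51,-0.26) (-1.53,-2.79) (4.19,-2.30)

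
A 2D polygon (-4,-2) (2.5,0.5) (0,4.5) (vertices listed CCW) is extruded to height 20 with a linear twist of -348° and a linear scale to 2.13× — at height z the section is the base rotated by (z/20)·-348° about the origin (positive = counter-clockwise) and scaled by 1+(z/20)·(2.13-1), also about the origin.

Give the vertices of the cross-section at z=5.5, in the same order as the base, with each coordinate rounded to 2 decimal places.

Cross-section at z=5.5: (-2.09,5.48) (0.33,-3.33) (5.87,-0.59)

t = z/height = 5.5/20 = 0.275
s = 1 + (scale-1)·z/height = 1 + (2.13-1)·5.5/20 = 1.310750
θ = twist·z/height = -348°·5.5/20 = -95.7000° = -1.670280 rad
cos θ = -0.099320, sin θ = -0.995056 (intermediates below are computed at full precision and shown rounded to 5 d.p.)
v1: (-4,-2) → rotate → (-1.59283,4.17886) → ×s → (-2.08780,5.47744) → (-2.09,5.48)
v2: (2.5,0.5) → rotate → (0.24923,-2.53730) → ×s → (0.32668,-3.32576) → (0.33,-3.33)
v3: (0,4.5) → rotate → (4.47775,-0.44694) → ×s → (5.86921,-0.58583) → (5.87,-0.59)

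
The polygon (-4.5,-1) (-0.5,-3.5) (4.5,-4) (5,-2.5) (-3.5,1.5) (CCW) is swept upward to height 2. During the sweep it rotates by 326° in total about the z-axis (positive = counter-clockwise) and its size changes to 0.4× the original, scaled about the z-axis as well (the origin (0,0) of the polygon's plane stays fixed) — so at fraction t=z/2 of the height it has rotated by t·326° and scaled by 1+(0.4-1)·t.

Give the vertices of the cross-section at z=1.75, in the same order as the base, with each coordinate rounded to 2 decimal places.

Cross-section at z=1.75: (-1.02,1.94) (-1.67,-0.21) (-1.27,-2.56) (-0.52,-2.60) (0.25,1.79)

t = z/height = 1.75/2 = 0.875
s = 1 + (scale-1)·z/height = 1 + (0.4-1)·1.75/2 = 0.475000
θ = twist·z/height = 326°·1.75/2 = 285.2500° = 4.978552 rad
cos θ = 0.263031, sin θ = -0.964787 (intermediates below are computed at full precision and shown rounded to 5 d.p.)
v1: (-4.5,-1) → rotate → (-2.14843,4.07851) → ×s → (-1.02050,1.93729) → (-1.02,1.94)
v2: (-0.5,-3.5) → rotate → (-3.50827,-0.43822) → ×s → (-1.66643,-0.20815) → (-1.67,-0.21)
v3: (4.5,-4) → rotate → (-2.67551,-5.39367) → ×s → (-1.27087,-2.56199) → (-1.27,-2.56)
v4: (5,-2.5) → rotate → (-1.09681,-5.48151) → ×s → (-0.52099,-2.60372) → (-0.52,-2.60)
v5: (-3.5,1.5) → rotate → (0.52657,3.77130) → ×s → (0.25012,1.79137) → (0.25,1.79)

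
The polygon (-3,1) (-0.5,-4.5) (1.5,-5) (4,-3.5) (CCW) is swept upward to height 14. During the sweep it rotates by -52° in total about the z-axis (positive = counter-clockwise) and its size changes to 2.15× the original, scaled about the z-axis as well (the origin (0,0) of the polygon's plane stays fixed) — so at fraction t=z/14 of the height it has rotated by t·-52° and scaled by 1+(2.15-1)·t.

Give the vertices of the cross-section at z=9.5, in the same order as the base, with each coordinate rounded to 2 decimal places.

t = z/height = 9.5/14 = 0.678571
s = 1 + (scale-1)·z/height = 1 + (2.15-1)·9.5/14 = 1.780357
θ = twist·z/height = -52°·9.5/14 = -35.2857° = -0.615852 rad
cos θ = 0.816282, sin θ = -0.577654 (intermediates below are computed at full precision and shown rounded to 5 d.p.)
v1: (-3,1) → rotate → (-1.87119,2.54924) → ×s → (-3.33139,4.53856) → (-3.33,4.54)
v2: (-0.5,-4.5) → rotate → (-3.00758,-3.38444) → ×s → (-5.35457,-6.02551) → (-5.35,-6.03)
v3: (1.5,-5) → rotate → (-1.66385,-4.94789) → ×s → (-2.96224,-8.80901) → (-2.96,-8.81)
v4: (4,-3.5) → rotate → (1.24334,-5.16760) → ×s → (2.21358,-9.20018) → (2.21,-9.20)

Cross-section at z=9.5: (-3.33,4.54) (-5.35,-6.03) (-2.96,-8.81) (2.21,-9.20)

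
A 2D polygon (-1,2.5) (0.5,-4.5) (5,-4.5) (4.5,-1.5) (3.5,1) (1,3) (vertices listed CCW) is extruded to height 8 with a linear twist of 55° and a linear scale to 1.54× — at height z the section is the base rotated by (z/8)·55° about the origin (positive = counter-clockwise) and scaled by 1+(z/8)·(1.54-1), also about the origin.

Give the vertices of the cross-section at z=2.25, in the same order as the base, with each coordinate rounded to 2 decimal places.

Cross-section at z=2.25: (-1.88,2.47) (1.94,-4.84) (6.93,-3.46) (5.46,-0.28) (3.58,2.19) (0.19,3.64)

t = z/height = 2.25/8 = 0.28125
s = 1 + (scale-1)·z/height = 1 + (1.54-1)·2.25/8 = 1.151875
θ = twist·z/height = 55°·2.25/8 = 15.4688° = 0.269981 rad
cos θ = 0.963776, sin θ = 0.266713 (intermediates below are computed at full precision and shown rounded to 5 d.p.)
v1: (-1,2.5) → rotate → (-1.63056,2.14273) → ×s → (-1.87820,2.46815) → (-1.88,2.47)
v2: (0.5,-4.5) → rotate → (1.68210,-4.20364) → ×s → (1.93756,-4.84206) → (1.94,-4.84)
v3: (5,-4.5) → rotate → (6.01909,-3.00343) → ×s → (6.93324,-3.45957) → (6.93,-3.46)
v4: (4.5,-1.5) → rotate → (4.73706,-0.24546) → ×s → (5.45650,-0.28274) → (5.46,-0.28)
v5: (3.5,1) → rotate → (3.10650,1.89727) → ×s → (3.57830,2.18542) → (3.58,2.19)
v6: (1,3) → rotate → (0.16364,3.15804) → ×s → (0.18849,3.63767) → (0.19,3.64)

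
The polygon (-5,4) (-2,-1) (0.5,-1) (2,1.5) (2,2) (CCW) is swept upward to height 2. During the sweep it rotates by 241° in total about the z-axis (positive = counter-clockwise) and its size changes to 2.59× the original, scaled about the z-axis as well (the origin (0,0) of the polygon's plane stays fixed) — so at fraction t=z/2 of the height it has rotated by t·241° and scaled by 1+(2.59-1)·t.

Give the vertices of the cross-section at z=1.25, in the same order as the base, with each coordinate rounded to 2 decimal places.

Cross-section at z=1.25: (4.78,-11.84) (4.45,-0.22) (0.11,2.23) (-4.94,-0.65) (-5.43,-1.52)

t = z/height = 1.25/2 = 0.625
s = 1 + (scale-1)·z/height = 1 + (2.59-1)·1.25/2 = 1.993750
θ = twist·z/height = 241°·1.25/2 = 150.6250° = 2.628902 rad
cos θ = -0.871428, sin θ = 0.490524 (intermediates below are computed at full precision and shown rounded to 5 d.p.)
v1: (-5,4) → rotate → (2.39505,-5.93833) → ×s → (4.77512,-11.83954) → (4.78,-11.84)
v2: (-2,-1) → rotate → (2.23338,-0.10962) → ×s → (4.45280,-0.21855) → (4.45,-0.22)
v3: (0.5,-1) → rotate → (0.05481,1.11669) → ×s → (0.10928,2.22640) → (0.11,2.23)
v4: (2,1.5) → rotate → (-2.47864,-0.32609) → ×s → (-4.94179,-0.65015) → (-4.94,-0.65)
v5: (2,2) → rotate → (-2.72390,-0.76181) → ×s → (-5.43078,-1.51886) → (-5.43,-1.52)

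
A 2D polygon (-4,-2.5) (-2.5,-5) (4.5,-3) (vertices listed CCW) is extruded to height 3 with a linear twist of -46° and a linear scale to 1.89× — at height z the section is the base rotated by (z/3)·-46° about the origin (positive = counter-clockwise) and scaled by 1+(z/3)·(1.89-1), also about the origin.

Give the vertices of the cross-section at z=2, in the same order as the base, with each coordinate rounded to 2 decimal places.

Cross-section at z=2: (-7.51,-0.18) (-7.49,-4.82) (3.73,-7.77)

t = z/height = 2/3 = 0.666667
s = 1 + (scale-1)·z/height = 1 + (1.89-1)·2/3 = 1.593333
θ = twist·z/height = -46°·2/3 = -30.6667° = -0.535234 rad
cos θ = 0.860149, sin θ = -0.510043 (intermediates below are computed at full precision and shown rounded to 5 d.p.)
v1: (-4,-2.5) → rotate → (-4.71570,-0.11020) → ×s → (-7.51369,-0.17559) → (-7.51,-0.18)
v2: (-2.5,-5) → rotate → (-4.70059,-3.02564) → ×s → (-7.48960,-4.82085) → (-7.49,-4.82)
v3: (4.5,-3) → rotate → (2.34054,-4.87564) → ×s → (3.72927,-7.76852) → (3.73,-7.77)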